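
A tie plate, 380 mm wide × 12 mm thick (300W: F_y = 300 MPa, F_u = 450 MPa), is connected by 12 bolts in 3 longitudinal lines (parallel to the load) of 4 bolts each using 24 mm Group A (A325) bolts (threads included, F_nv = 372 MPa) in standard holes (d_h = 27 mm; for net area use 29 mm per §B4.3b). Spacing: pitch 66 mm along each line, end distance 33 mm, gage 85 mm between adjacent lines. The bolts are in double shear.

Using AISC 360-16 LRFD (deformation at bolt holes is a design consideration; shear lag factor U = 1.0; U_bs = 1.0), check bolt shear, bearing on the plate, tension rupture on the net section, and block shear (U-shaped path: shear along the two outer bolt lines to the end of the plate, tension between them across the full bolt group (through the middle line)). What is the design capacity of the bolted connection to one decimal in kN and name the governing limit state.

Bolt shear: A_b = π(24)²/4 = 452.39 mm². φR_n = 0.75 × 372 × 452.39 × 12 × 2 = 3029.2 kN.
Bearing (12 mm plate, F_u = 450 MPa): end bolts L_c = 33 − 27/2 = 19.5, R_n = min(1.2×19.5×12×450, 2.4×24×12×450) = 126.36 kN/bolt; interior L_c = 66 − 27 = 39, R_n = 252.72 kN/bolt. φR_n = 0.75 × (3×126.36 + 9×252.72) = 1990.2 kN.
Tension rupture (net): A_n = (380 − 3×29)×12 = 3516 mm² (U = 1.0, A_e = A_n). φR_n = 0.75 × 450 × 3516 = 1186.7 kN.
Block shear: shear path 2×[33+3×66] = 2×231 mm, A_gv = 5544, A_nv = 2×(231 − 3.5×29)×12 = 3108 mm²; tension across gage: (170 − 2×29)×12 = 1344 mm². R_n = min(0.6×450×3108, 0.6×300×5544) + 1.0×450×1344 = min(839.16, 997.92) + 604.8 = 1444 kN. φR_n = 0.75 × 1444 = 1083.0 kN.
Governing: min(3029.2, 1990.2, 1186.7, 1083.0) = 1083.0 kN → block shear.

1083.0 kN (block shear governs)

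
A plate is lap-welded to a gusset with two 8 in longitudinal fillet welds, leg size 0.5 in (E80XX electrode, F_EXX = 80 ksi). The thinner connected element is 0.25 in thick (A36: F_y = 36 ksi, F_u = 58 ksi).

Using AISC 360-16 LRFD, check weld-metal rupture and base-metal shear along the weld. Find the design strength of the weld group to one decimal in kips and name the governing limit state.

Weld metal: throat = 0.707×0.5 = 0.3535 in, L = 2×8 = 16 in. φR_n = 0.75 × 0.6 × 80 × 0.3535 × 16 = 203.6 kips.
Base metal shear (0.25 in plate): yield φR_n = 1.0×0.6×36×0.25×16 = 86.4 kips; rupture φR_n = 0.75×0.6×58×0.25×16 = 104.4 kips; take 86.4 kips (yield).
Governing: min(203.6, 86.4) = 86.4 kips → base-metal shear.

86.4 kips (base-metal shear governs)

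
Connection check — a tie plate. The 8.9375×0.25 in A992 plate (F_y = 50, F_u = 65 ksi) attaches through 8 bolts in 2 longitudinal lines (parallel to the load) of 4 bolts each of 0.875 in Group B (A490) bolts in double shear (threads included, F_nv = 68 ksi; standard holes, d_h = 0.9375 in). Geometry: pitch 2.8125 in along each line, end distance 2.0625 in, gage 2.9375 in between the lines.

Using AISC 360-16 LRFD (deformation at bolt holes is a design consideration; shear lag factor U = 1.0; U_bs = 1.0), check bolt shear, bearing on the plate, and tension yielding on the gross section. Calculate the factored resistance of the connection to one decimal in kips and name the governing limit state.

Bolt shear: A_b = π(0.875)²/4 = 0.60132 in². φR_n = 0.75 × 68 × 0.60132 × 8 × 2 = 490.7 kips.
Bearing (0.25 in plate, F_u = 65 ksi): end bolts L_c = 2.0625 − 0.9375/2 = 1.59375, R_n = min(1.2×1.59375×0.25×65, 2.4×0.875×0.25×65) = 31.078 kips/bolt; interior L_c = 2.8125 − 0.9375 = 1.875, R_n = 34.125 kips/bolt. φR_n = 0.75 × (2×31.078 + 6×34.125) = 200.2 kips.
Tension yield (gross): A_g = 8.9375×0.25 = 2.2344 in². φR_n = 0.90 × 50 × 2.2344 = 100.5 kips.
Governing: min(490.7, 200.2, 100.5) = 100.5 kips → gross-section yield.

100.5 kips (gross-section yield governs)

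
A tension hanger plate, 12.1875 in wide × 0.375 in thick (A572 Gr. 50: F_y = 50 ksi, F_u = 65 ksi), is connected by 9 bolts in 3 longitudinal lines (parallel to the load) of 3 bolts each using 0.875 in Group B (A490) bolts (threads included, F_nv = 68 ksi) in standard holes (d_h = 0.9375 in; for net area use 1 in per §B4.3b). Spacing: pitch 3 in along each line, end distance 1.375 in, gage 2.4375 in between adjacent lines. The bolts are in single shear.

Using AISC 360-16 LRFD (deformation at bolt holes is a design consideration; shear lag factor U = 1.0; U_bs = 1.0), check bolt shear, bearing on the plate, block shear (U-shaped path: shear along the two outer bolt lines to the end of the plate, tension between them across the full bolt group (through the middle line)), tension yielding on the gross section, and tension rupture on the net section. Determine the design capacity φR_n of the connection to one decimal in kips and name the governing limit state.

159.5 kips (block shear governs)

Bolt shear: A_b = π(0.875)²/4 = 0.60132 in². φR_n = 0.75 × 68 × 0.60132 × 9 × 1 = 276.0 kips.
Bearing (0.375 in plate, F_u = 65 ksi): end bolts L_c = 1.375 − 0.9375/2 = 0.90625, R_n = min(1.2×0.90625×0.375×65, 2.4×0.875×0.375×65) = 26.508 kips/bolt; interior L_c = 3 − 0.9375 = 2.0625, R_n = 51.188 kips/bolt. φR_n = 0.75 × (3×26.508 + 6×51.188) = 290.0 kips.
Block shear: shear path 2×[1.375+2×3] = 2×7.375 in, A_gv = 5.5313, A_nv = 2×(7.375 − 2.5×1)×0.375 = 3.6563 in²; tension across gage: (4.875 − 2×1)×0.375 = 1.0781 in². R_n = min(0.6×65×3.6563, 0.6×50×5.5313) + 1.0×65×1.0781 = min(142.6, 165.94) + 70.077 = 212.68 kips. φR_n = 0.75 × 212.68 = 159.5 kips.
Tension yield (gross): A_g = 12.1875×0.375 = 4.5703 in². φR_n = 0.90 × 50 × 4.5703 = 205.7 kips.
Tension rupture (net): A_n = (12.1875 − 3×1)×0.375 = 3.4453 in² (U = 1.0, A_e = A_n). φR_n = 0.75 × 65 × 3.4453 = 168.0 kips.
Governing: min(276.0, 290.0, 159.5, 205.7, 168.0) = 159.5 kips → block shear.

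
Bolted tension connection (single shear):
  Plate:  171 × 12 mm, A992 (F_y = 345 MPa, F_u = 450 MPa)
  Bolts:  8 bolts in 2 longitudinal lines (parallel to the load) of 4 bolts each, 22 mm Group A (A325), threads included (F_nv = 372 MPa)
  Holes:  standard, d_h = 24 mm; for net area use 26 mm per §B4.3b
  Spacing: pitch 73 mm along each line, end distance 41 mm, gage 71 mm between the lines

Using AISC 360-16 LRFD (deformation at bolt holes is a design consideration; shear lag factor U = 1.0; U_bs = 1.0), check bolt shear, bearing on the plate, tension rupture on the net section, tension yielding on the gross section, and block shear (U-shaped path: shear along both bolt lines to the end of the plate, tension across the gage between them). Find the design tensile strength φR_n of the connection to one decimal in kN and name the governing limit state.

Bolt shear: A_b = π(22)²/4 = 380.13 mm². φR_n = 0.75 × 372 × 380.13 × 8 × 1 = 848.5 kN.
Bearing (12 mm plate, F_u = 450 MPa): end bolts L_c = 41 − 24/2 = 29, R_n = min(1.2×29×12×450, 2.4×22×12×450) = 187.92 kN/bolt; interior L_c = 73 − 24 = 49, R_n = 285.12 kN/bolt. φR_n = 0.75 × (2×187.92 + 6×285.12) = 1564.9 kN.
Tension rupture (net): A_n = (171 − 2×26)×12 = 1428 mm² (U = 1.0, A_e = A_n). φR_n = 0.75 × 450 × 1428 = 482.0 kN.
Tension yield (gross): A_g = 171×12 = 2052 mm². φR_n = 0.90 × 345 × 2052 = 637.1 kN.
Block shear: shear path 2×[41+3×73] = 2×260 mm, A_gv = 6240, A_nv = 2×(260 − 3.5×26)×12 = 4056 mm²; tension across gage: (71 − 1×26)×12 = 540 mm². R_n = min(0.6×450×4056, 0.6×345×6240) + 1.0×450×540 = min(1095.1, 1291.7) + 243 = 1338.1 kN. φR_n = 0.75 × 1338.1 = 1003.6 kN.
Governing: min(848.5, 1564.9, 482.0, 637.1, 1003.6) = 482.0 kN → net-section rupture.

482.0 kN (net-section rupture governs)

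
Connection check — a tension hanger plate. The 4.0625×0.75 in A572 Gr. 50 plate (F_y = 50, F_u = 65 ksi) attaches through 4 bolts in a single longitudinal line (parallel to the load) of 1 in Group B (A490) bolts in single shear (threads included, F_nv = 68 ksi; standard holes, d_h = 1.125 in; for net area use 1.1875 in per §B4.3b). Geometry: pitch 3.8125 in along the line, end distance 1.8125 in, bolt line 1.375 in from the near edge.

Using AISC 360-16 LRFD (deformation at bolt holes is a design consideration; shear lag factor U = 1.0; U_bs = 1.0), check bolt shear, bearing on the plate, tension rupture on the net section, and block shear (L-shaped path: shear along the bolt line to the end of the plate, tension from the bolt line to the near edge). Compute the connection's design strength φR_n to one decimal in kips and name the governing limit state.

105.1 kips (net-section rupture governs)

Bolt shear: A_b = π(1)²/4 = 0.7854 in². φR_n = 0.75 × 68 × 0.7854 × 4 × 1 = 160.2 kips.
Bearing (0.75 in plate, F_u = 65 ksi): end bolts L_c = 1.8125 − 1.125/2 = 1.25, R_n = min(1.2×1.25×0.75×65, 2.4×1×0.75×65) = 73.125 kips/bolt; interior L_c = 3.8125 − 1.125 = 2.6875, R_n = 117 kips/bolt. φR_n = 0.75 × (1×73.125 + 3×117) = 318.1 kips.
Tension rupture (net): A_n = (4.0625 − 1×1.1875)×0.75 = 2.1563 in² (U = 1.0, A_e = A_n). φR_n = 0.75 × 65 × 2.1563 = 105.1 kips.
Block shear: shear path 1×[1.8125+3×3.8125] = 1×13.25 in, A_gv = 9.9375, A_nv = 1×(13.25 − 3.5×1.1875)×0.75 = 6.8203 in²; tension to near edge: (1.375 − 0.5×1.1875)×0.75 = 0.58594 in². R_n = min(0.6×65×6.8203, 0.6×50×9.9375) + 1.0×65×0.58594 = min(265.99, 298.13) + 38.086 = 304.08 kips. φR_n = 0.75 × 304.08 = 228.1 kips.
Governing: min(160.2, 318.1, 105.1, 228.1) = 105.1 kips → net-section rupture.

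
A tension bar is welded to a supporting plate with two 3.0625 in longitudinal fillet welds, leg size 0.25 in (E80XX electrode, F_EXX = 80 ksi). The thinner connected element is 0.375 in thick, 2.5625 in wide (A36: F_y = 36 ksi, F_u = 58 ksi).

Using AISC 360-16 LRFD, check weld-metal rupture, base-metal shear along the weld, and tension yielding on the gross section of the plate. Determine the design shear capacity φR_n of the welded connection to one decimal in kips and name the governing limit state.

Weld metal: throat = 0.707×0.25 = 0.17675 in, L = 2×3.0625 = 6.125 in. φR_n = 0.75 × 0.6 × 80 × 0.17675 × 6.125 = 39.0 kips.
Base metal shear (0.375 in plate): yield φR_n = 1.0×0.6×36×0.375×6.125 = 49.6 kips; rupture φR_n = 0.75×0.6×58×0.375×6.125 = 59.9 kips; take 49.6 kips (yield).
Tension yield (gross): A_g = 2.5625×0.375 = 0.96094 in². φR_n = 0.90 × 36 × 0.96094 = 31.1 kips.
Governing: min(39.0, 49.6, 31.1) = 31.1 kips → gross-section yield.

31.1 kips (gross-section yield governs)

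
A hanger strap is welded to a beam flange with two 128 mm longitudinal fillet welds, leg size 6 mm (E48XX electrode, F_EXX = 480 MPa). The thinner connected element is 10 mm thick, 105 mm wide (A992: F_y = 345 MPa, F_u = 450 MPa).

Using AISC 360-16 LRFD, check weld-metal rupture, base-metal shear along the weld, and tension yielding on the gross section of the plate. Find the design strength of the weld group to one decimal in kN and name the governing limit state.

234.6 kN (weld metal governs)

Weld metal: throat = 0.707×6 = 4.242 mm, L = 2×128 = 256 mm. φR_n = 0.75 × 0.6 × 480 × 4.242 × 256 = 234.6 kN.
Base metal shear (10 mm plate): yield φR_n = 1.0×0.6×345×10×256 = 529.9 kN; rupture φR_n = 0.75×0.6×450×10×256 = 518.4 kN; take 518.4 kN (rupture).
Tension yield (gross): A_g = 105×10 = 1050 mm². φR_n = 0.90 × 345 × 1050 = 326.0 kN.
Governing: min(234.6, 518.4, 326.0) = 234.6 kN → weld metal.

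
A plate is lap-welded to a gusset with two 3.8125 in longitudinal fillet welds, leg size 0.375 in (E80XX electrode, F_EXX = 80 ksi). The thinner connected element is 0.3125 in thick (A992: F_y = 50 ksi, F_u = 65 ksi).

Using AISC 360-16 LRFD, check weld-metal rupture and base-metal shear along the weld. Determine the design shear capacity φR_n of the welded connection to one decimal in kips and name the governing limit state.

Weld metal: throat = 0.707×0.375 = 0.26513 in, L = 2×3.8125 = 7.625 in. φR_n = 0.75 × 0.6 × 80 × 0.26513 × 7.625 = 72.8 kips.
Base metal shear (0.3125 in plate): yield φR_n = 1.0×0.6×50×0.3125×7.625 = 71.5 kips; rupture φR_n = 0.75×0.6×65×0.3125×7.625 = 69.7 kips; take 69.7 kips (rupture).
Governing: min(72.8, 69.7) = 69.7 kips → base-metal shear.

69.7 kips (base-metal shear governs)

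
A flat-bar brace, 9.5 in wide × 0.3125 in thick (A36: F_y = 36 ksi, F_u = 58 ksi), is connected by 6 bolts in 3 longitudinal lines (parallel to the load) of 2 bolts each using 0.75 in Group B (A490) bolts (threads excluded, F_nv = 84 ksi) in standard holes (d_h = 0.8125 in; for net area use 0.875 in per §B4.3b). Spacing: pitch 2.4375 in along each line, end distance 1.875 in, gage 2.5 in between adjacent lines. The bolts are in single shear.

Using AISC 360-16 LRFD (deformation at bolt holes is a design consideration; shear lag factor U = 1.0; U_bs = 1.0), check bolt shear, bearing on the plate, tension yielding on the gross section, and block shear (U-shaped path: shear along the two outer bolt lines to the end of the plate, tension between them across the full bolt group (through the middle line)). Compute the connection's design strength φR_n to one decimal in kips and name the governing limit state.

Bolt shear: A_b = π(0.75)²/4 = 0.44179 in². φR_n = 0.75 × 84 × 0.44179 × 6 × 1 = 167.0 kips.
Bearing (0.3125 in plate, F_u = 58 ksi): end bolts L_c = 1.875 − 0.8125/2 = 1.46875, R_n = min(1.2×1.46875×0.3125×58, 2.4×0.75×0.3125×58) = 31.945 kips/bolt; interior L_c = 2.4375 − 0.8125 = 1.625, R_n = 32.625 kips/bolt. φR_n = 0.75 × (3×31.945 + 3×32.625) = 145.3 kips.
Tension yield (gross): A_g = 9.5×0.3125 = 2.9688 in². φR_n = 0.90 × 36 × 2.9688 = 96.2 kips.
Block shear: shear path 2×[1.875+1×2.4375] = 2×4.3125 in, A_gv = 2.6953, A_nv = 2×(4.3125 − 1.5×0.875)×0.3125 = 1.875 in²; tension across gage: (5 − 2×0.875)×0.3125 = 1.0156 in². R_n = min(0.6×58×1.875, 0.6×36×2.6953) + 1.0×58×1.0156 = min(65.25, 58.218) + 58.905 = 117.12 kips. φR_n = 0.75 × 117.12 = 87.8 kips.
Governing: min(167.0, 145.3, 96.2, 87.8) = 87.8 kips → block shear.

87.8 kips (block shear governs)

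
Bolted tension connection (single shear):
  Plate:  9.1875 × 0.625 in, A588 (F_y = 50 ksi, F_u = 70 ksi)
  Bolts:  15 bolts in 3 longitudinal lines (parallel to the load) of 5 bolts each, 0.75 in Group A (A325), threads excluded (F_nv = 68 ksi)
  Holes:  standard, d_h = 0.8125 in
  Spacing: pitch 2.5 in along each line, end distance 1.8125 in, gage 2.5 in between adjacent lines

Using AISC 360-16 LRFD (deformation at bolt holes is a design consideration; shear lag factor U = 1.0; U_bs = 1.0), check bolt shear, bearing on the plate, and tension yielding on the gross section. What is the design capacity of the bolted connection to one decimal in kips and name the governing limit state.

Bolt shear: A_b = π(0.75)²/4 = 0.44179 in². φR_n = 0.75 × 68 × 0.44179 × 15 × 1 = 338.0 kips.
Bearing (0.625 in plate, F_u = 70 ksi): end bolts L_c = 1.8125 − 0.8125/2 = 1.40625, R_n = min(1.2×1.40625×0.625×70, 2.4×0.75×0.625×70) = 73.828 kips/bolt; interior L_c = 2.5 − 0.8125 = 1.6875, R_n = 78.75 kips/bolt. φR_n = 0.75 × (3×73.828 + 12×78.75) = 874.9 kips.
Tension yield (gross): A_g = 9.1875×0.625 = 5.7422 in². φR_n = 0.90 × 50 × 5.7422 = 258.4 kips.
Governing: min(338.0, 874.9, 258.4) = 258.4 kips → gross-section yield.

258.4 kips (gross-section yield governs)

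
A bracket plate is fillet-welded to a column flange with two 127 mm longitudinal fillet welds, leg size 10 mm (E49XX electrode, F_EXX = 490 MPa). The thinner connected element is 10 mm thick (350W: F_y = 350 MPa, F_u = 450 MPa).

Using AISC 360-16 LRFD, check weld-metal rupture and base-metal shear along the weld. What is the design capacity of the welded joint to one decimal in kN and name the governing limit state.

Weld metal: throat = 0.707×10 = 7.07 mm, L = 2×127 = 254 mm. φR_n = 0.75 × 0.6 × 490 × 7.07 × 254 = 396.0 kN.
Base metal shear (10 mm plate): yield φR_n = 1.0×0.6×350×10×254 = 533.4 kN; rupture φR_n = 0.75×0.6×450×10×254 = 514.4 kN; take 514.4 kN (rupture).
Governing: min(396.0, 514.4) = 396.0 kN → weld metal.

396.0 kN (weld metal governs)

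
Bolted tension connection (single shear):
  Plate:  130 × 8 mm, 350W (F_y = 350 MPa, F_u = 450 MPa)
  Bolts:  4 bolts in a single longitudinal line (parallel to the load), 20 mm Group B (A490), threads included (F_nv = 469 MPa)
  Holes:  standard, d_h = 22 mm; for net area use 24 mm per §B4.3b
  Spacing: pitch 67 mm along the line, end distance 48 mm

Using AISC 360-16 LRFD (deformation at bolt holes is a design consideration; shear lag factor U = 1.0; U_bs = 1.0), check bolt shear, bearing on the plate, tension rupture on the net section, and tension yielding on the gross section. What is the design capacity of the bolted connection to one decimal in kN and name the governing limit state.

286.2 kN (net-section rupture governs)

Bolt shear: A_b = π(20)²/4 = 314.16 mm². φR_n = 0.75 × 469 × 314.16 × 4 × 1 = 442.0 kN.
Bearing (8 mm plate, F_u = 450 MPa): end bolts L_c = 48 − 22/2 = 37, R_n = min(1.2×37×8×450, 2.4×20×8×450) = 159.84 kN/bolt; interior L_c = 67 − 22 = 45, R_n = 172.8 kN/bolt. φR_n = 0.75 × (1×159.84 + 3×172.8) = 508.7 kN.
Tension rupture (net): A_n = (130 − 1×24)×8 = 848 mm² (U = 1.0, A_e = A_n). φR_n = 0.75 × 450 × 848 = 286.2 kN.
Tension yield (gross): A_g = 130×8 = 1040 mm². φR_n = 0.90 × 350 × 1040 = 327.6 kN.
Governing: min(442.0, 508.7, 286.2, 327.6) = 286.2 kN → net-section rupture.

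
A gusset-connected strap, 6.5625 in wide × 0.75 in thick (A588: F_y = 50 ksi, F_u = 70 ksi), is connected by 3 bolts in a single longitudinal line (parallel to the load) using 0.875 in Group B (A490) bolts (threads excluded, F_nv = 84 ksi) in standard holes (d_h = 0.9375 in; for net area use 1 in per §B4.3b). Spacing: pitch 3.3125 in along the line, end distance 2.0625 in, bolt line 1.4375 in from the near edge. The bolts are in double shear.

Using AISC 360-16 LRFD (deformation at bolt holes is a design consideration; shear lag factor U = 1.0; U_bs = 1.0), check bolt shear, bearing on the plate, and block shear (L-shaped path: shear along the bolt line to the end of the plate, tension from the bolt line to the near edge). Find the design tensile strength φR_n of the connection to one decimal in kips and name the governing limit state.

183.1 kips (block shear governs)

Bolt shear: A_b = π(0.875)²/4 = 0.60132 in². φR_n = 0.75 × 84 × 0.60132 × 3 × 2 = 227.3 kips.
Bearing (0.75 in plate, F_u = 70 ksi): end bolts L_c = 2.0625 − 0.9375/2 = 1.59375, R_n = min(1.2×1.59375×0.75×70, 2.4×0.875×0.75×70) = 100.41 kips/bolt; interior L_c = 3.3125 − 0.9375 = 2.375, R_n = 110.25 kips/bolt. φR_n = 0.75 × (1×100.41 + 2×110.25) = 240.7 kips.
Block shear: shear path 1×[2.0625+2×3.3125] = 1×8.6875 in, A_gv = 6.5156, A_nv = 1×(8.6875 − 2.5×1)×0.75 = 4.6406 in²; tension to near edge: (1.4375 − 0.5×1)×0.75 = 0.70313 in². R_n = min(0.6×70×4.6406, 0.6×50×6.5156) + 1.0×70×0.70313 = min(194.91, 195.47) + 49.219 = 244.13 kips. φR_n = 0.75 × 244.13 = 183.1 kips.
Governing: min(227.3, 240.7, 183.1) = 183.1 kips → block shear.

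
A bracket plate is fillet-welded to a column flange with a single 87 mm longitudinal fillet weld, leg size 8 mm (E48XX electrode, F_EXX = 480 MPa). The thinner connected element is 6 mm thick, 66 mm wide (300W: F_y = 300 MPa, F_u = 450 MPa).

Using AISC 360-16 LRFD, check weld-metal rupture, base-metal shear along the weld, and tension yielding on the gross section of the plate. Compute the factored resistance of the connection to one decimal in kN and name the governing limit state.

Weld metal: throat = 0.707×8 = 5.656 mm, L = 87 mm. φR_n = 0.75 × 0.6 × 480 × 5.656 × 87 = 106.3 kN.
Base metal shear (6 mm plate): yield φR_n = 1.0×0.6×300×6×87 = 94.0 kN; rupture φR_n = 0.75×0.6×450×6×87 = 105.7 kN; take 94.0 kN (yield).
Tension yield (gross): A_g = 66×6 = 396 mm². φR_n = 0.90 × 300 × 396 = 106.9 kN.
Governing: min(106.3, 94.0, 106.9) = 94.0 kN → base-metal shear.

94.0 kN (base-metal shear governs)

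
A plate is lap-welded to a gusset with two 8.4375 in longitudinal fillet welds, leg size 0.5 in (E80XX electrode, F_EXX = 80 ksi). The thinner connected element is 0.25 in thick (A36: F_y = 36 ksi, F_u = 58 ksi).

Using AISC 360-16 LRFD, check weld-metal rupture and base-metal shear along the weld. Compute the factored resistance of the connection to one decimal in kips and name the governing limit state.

Weld metal: throat = 0.707×0.5 = 0.3535 in, L = 2×8.4375 = 16.875 in. φR_n = 0.75 × 0.6 × 80 × 0.3535 × 16.875 = 214.8 kips.
Base metal shear (0.25 in plate): yield φR_n = 1.0×0.6×36×0.25×16.875 = 91.1 kips; rupture φR_n = 0.75×0.6×58×0.25×16.875 = 110.1 kips; take 91.1 kips (yield).
Governing: min(214.8, 91.1) = 91.1 kips → base-metal shear.

91.1 kips (base-metal shear governs)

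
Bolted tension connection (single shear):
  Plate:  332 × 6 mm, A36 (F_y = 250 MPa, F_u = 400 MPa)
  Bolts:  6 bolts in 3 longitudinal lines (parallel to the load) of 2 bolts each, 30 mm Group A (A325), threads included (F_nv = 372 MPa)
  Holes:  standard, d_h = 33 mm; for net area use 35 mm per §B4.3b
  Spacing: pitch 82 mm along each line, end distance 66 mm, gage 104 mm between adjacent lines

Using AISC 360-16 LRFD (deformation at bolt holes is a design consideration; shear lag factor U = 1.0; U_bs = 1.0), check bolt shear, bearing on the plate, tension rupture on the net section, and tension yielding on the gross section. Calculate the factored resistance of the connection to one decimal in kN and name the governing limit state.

Bolt shear: A_b = π(30)²/4 = 706.86 mm². φR_n = 0.75 × 372 × 706.86 × 6 × 1 = 1183.3 kN.
Bearing (6 mm plate, F_u = 400 MPa): end bolts L_c = 66 − 33/2 = 49.5, R_n = min(1.2×49.5×6×400, 2.4×30×6×400) = 142.56 kN/bolt; interior L_c = 82 − 33 = 49, R_n = 141.12 kN/bolt. φR_n = 0.75 × (3×142.56 + 3×141.12) = 638.3 kN.
Tension rupture (net): A_n = (332 − 3×35)×6 = 1362 mm² (U = 1.0, A_e = A_n). φR_n = 0.75 × 400 × 1362 = 408.6 kN.
Tension yield (gross): A_g = 332×6 = 1992 mm². φR_n = 0.90 × 250 × 1992 = 448.2 kN.
Governing: min(1183.3, 638.3, 408.6, 448.2) = 408.6 kN → net-section rupture.

408.6 kN (net-section rupture governs)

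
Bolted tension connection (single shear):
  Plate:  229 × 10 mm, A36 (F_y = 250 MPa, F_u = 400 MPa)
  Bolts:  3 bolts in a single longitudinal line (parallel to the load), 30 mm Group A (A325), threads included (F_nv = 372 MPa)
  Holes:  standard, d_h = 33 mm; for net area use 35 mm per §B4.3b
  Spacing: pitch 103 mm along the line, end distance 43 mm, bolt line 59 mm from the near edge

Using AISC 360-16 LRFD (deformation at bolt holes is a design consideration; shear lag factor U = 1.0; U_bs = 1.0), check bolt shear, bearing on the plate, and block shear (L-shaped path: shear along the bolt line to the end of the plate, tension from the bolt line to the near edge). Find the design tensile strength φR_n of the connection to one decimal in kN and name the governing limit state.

404.6 kN (block shear governs)

Bolt shear: A_b = π(30)²/4 = 706.86 mm². φR_n = 0.75 × 372 × 706.86 × 3 × 1 = 591.6 kN.
Bearing (10 mm plate, F_u = 400 MPa): end bolts L_c = 43 − 33/2 = 26.5, R_n = min(1.2×26.5×10×400, 2.4×30×10×400) = 127.2 kN/bolt; interior L_c = 103 − 33 = 70, R_n = 288 kN/bolt. φR_n = 0.75 × (1×127.2 + 2×288) = 527.4 kN.
Block shear: shear path 1×[43+2×103] = 1×249 mm, A_gv = 2490, A_nv = 1×(249 − 2.5×35)×10 = 1615 mm²; tension to near edge: (59 − 0.5×35)×10 = 415 mm². R_n = min(0.6×400×1615, 0.6×250×2490) + 1.0×400×415 = min(387.6, 373.5) + 166 = 539.5 kN. φR_n = 0.75 × 539.5 = 404.6 kN.
Governing: min(591.6, 527.4, 404.6) = 404.6 kN → block shear.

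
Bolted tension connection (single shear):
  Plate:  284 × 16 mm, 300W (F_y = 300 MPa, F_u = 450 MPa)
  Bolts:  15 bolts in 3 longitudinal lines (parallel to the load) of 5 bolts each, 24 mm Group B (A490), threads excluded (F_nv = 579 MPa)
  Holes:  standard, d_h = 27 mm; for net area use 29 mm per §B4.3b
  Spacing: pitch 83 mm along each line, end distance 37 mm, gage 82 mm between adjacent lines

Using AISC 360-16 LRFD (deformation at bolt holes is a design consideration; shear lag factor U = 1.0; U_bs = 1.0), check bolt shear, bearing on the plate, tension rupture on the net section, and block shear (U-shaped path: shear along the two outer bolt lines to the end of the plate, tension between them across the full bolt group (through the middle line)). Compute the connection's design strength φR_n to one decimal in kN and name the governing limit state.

1063.8 kN (net-section rupture governs)

Bolt shear: A_b = π(24)²/4 = 452.39 mm². φR_n = 0.75 × 579 × 452.39 × 15 × 1 = 2946.8 kN.
Bearing (16 mm plate, F_u = 450 MPa): end bolts L_c = 37 − 27/2 = 23.5, R_n = min(1.2×23.5×16×450, 2.4×24×16×450) = 203.04 kN/bolt; interior L_c = 83 − 27 = 56, R_n = 414.72 kN/bolt. φR_n = 0.75 × (3×203.04 + 12×414.72) = 4189.3 kN.
Tension rupture (net): A_n = (284 − 3×29)×16 = 3152 mm² (U = 1.0, A_e = A_n). φR_n = 0.75 × 450 × 3152 = 1063.8 kN.
Block shear: shear path 2×[37+4×83] = 2×369 mm, A_gv = 11808, A_nv = 2×(369 − 4.5×29)×16 = 7632 mm²; tension across gage: (164 − 2×29)×16 = 1696 mm². R_n = min(0.6×450×7632, 0.6×300×11808) + 1.0×450×1696 = min(2060.6, 2125.4) + 763.2 = 2823.8 kN. φR_n = 0.75 × 2823.8 = 2117.9 kN.
Governing: min(2946.8, 4189.3, 1063.8, 2117.9) = 1063.8 kN → net-section rupture.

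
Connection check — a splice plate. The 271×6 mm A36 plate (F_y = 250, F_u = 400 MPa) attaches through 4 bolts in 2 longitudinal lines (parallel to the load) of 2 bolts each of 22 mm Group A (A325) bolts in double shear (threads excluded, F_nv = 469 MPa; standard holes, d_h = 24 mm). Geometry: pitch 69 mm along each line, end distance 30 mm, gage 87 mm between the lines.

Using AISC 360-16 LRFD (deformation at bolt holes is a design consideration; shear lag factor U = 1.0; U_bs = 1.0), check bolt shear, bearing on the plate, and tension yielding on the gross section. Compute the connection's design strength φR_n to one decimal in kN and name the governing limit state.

267.8 kN (bearing governs)

Bolt shear: A_b = π(22)²/4 = 380.13 mm². φR_n = 0.75 × 469 × 380.13 × 4 × 2 = 1069.7 kN.
Bearing (6 mm plate, F_u = 400 MPa): end bolts L_c = 30 − 24/2 = 18, R_n = min(1.2×18×6×400, 2.4×22×6×400) = 51.84 kN/bolt; interior L_c = 69 − 24 = 45, R_n = 126.72 kN/bolt. φR_n = 0.75 × (2×51.84 + 2×126.72) = 267.8 kN.
Tension yield (gross): A_g = 271×6 = 1626 mm². φR_n = 0.90 × 250 × 1626 = 365.9 kN.
Governing: min(1069.7, 267.8, 365.9) = 267.8 kN → bearing.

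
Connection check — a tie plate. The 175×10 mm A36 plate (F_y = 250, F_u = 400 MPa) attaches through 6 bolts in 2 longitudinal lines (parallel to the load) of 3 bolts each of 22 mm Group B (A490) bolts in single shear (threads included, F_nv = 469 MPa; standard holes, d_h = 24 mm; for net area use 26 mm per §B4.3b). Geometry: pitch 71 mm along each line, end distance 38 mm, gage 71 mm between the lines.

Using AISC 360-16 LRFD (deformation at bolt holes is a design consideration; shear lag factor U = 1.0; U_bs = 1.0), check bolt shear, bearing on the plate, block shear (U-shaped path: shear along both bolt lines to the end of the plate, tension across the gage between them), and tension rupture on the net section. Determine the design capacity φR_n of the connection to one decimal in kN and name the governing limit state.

369.0 kN (net-section rupture governs)

Bolt shear: A_b = π(22)²/4 = 380.13 mm². φR_n = 0.75 × 469 × 380.13 × 6 × 1 = 802.3 kN.
Bearing (10 mm plate, F_u = 400 MPa): end bolts L_c = 38 − 24/2 = 26, R_n = min(1.2×26×10×400, 2.4×22×10×400) = 124.8 kN/bolt; interior L_c = 71 − 24 = 47, R_n = 211.2 kN/bolt. φR_n = 0.75 × (2×124.8 + 4×211.2) = 820.8 kN.
Block shear: shear path 2×[38+2×71] = 2×180 mm, A_gv = 3600, A_nv = 2×(180 − 2.5×26)×10 = 2300 mm²; tension across gage: (71 − 1×26)×10 = 450 mm². R_n = min(0.6×400×2300, 0.6×250×3600) + 1.0×400×450 = min(552, 540) + 180 = 720 kN. φR_n = 0.75 × 720 = 540.0 kN.
Tension rupture (net): A_n = (175 − 2×26)×10 = 1230 mm² (U = 1.0, A_e = A_n). φR_n = 0.75 × 400 × 1230 = 369.0 kN.
Governing: min(802.3, 820.8, 540.0, 369.0) = 369.0 kN → net-section rupture.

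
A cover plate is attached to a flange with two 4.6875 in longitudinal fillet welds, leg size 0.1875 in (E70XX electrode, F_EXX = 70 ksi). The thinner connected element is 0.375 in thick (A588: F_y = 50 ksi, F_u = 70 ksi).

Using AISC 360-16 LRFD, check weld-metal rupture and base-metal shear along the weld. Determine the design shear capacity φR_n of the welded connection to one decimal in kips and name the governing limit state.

39.1 kips (weld metal governs)

Weld metal: throat = 0.707×0.1875 = 0.13256 in, L = 2×4.6875 = 9.375 in. φR_n = 0.75 × 0.6 × 70 × 0.13256 × 9.375 = 39.1 kips.
Base metal shear (0.375 in plate): yield φR_n = 1.0×0.6×50×0.375×9.375 = 105.5 kips; rupture φR_n = 0.75×0.6×70×0.375×9.375 = 110.7 kips; take 105.5 kips (yield).
Governing: min(39.1, 105.5) = 39.1 kips → weld metal.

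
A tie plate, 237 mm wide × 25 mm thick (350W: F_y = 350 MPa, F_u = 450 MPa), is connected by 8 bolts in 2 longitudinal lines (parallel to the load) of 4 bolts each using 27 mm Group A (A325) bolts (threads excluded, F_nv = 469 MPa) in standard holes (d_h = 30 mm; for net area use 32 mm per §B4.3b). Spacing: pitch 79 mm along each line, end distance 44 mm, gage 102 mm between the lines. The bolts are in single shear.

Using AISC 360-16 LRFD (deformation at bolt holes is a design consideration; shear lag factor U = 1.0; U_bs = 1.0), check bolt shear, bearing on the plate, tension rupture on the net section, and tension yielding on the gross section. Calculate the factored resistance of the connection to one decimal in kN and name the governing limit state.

1459.7 kN (net-section rupture governs)

Bolt shear: A_b = π(27)²/4 = 572.56 mm². φR_n = 0.75 × 469 × 572.56 × 8 × 1 = 1611.2 kN.
Bearing (25 mm plate, F_u = 450 MPa): end bolts L_c = 44 − 30/2 = 29, R_n = min(1.2×29×25×450, 2.4×27×25×450) = 391.5 kN/bolt; interior L_c = 79 − 30 = 49, R_n = 661.5 kN/bolt. φR_n = 0.75 × (2×391.5 + 6×661.5) = 3564.0 kN.
Tension rupture (net): A_n = (237 − 2×32)×25 = 4325 mm² (U = 1.0, A_e = A_n). φR_n = 0.75 × 450 × 4325 = 1459.7 kN.
Tension yield (gross): A_g = 237×25 = 5925 mm². φR_n = 0.90 × 350 × 5925 = 1866.4 kN.
Governing: min(1611.2, 3564.0, 1459.7, 1866.4) = 1459.7 kN → net-section rupture.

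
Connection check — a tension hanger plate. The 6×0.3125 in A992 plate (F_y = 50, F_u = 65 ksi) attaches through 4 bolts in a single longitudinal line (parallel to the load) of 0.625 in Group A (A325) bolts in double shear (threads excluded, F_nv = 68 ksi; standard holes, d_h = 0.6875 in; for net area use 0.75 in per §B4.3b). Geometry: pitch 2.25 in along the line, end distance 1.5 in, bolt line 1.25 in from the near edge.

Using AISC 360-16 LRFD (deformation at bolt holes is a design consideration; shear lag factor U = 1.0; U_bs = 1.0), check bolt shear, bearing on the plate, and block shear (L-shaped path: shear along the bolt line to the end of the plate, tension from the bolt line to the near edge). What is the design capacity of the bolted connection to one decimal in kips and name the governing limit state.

Bolt shear: A_b = π(0.625)²/4 = 0.3068 in². φR_n = 0.75 × 68 × 0.3068 × 4 × 2 = 125.2 kips.
Bearing (0.3125 in plate, F_u = 65 ksi): end bolts L_c = 1.5 − 0.6875/2 = 1.15625, R_n = min(1.2×1.15625×0.3125×65, 2.4×0.625×0.3125×65) = 28.184 kips/bolt; interior L_c = 2.25 − 0.6875 = 1.5625, R_n = 30.469 kips/bolt. φR_n = 0.75 × (1×28.184 + 3×30.469) = 89.7 kips.
Block shear: shear path 1×[1.5+3×2.25] = 1×8.25 in, A_gv = 2.5781, A_nv = 1×(8.25 − 3.5×0.75)×0.3125 = 1.7578 in²; tension to near edge: (1.25 − 0.5×0.75)×0.3125 = 0.27344 in². R_n = min(0.6×65×1.7578, 0.6×50×2.5781) + 1.0×65×0.27344 = min(68.554, 77.343) + 17.774 = 86.328 kips. φR_n = 0.75 × 86.328 = 64.7 kips.
Governing: min(125.2, 89.7, 64.7) = 64.7 kips → block shear.

64.7 kips (block shear governs)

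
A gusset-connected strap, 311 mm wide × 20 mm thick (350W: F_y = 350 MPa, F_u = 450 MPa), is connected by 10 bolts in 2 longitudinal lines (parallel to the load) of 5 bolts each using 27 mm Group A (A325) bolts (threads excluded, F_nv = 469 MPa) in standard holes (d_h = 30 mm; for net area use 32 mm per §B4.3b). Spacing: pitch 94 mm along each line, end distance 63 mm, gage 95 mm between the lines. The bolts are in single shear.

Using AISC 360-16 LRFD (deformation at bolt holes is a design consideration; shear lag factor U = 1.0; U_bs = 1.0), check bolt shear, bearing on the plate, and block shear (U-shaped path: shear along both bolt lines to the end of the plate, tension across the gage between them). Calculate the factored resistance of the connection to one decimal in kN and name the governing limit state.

2014.0 kN (bolt shear governs)

Bolt shear: A_b = π(27)²/4 = 572.56 mm². φR_n = 0.75 × 469 × 572.56 × 10 × 1 = 2014.0 kN.
Bearing (20 mm plate, F_u = 450 MPa): end bolts L_c = 63 − 30/2 = 48, R_n = min(1.2×48×20×450, 2.4×27×20×450) = 518.4 kN/bolt; interior L_c = 94 − 30 = 64, R_n = 583.2 kN/bolt. φR_n = 0.75 × (2×518.4 + 8×583.2) = 4276.8 kN.
Block shear: shear path 2×[63+4×94] = 2×439 mm, A_gv = 17560, A_nv = 2×(439 − 4.5×32)×20 = 11800 mm²; tension across gage: (95 − 1×32)×20 = 1260 mm². R_n = min(0.6×450×11800, 0.6×350×17560) + 1.0×450×1260 = min(3186, 3687.6) + 567 = 3753 kN. φR_n = 0.75 × 3753 = 2814.8 kN.
Governing: min(2014.0, 4276.8, 2814.8) = 2014.0 kN → bolt shear.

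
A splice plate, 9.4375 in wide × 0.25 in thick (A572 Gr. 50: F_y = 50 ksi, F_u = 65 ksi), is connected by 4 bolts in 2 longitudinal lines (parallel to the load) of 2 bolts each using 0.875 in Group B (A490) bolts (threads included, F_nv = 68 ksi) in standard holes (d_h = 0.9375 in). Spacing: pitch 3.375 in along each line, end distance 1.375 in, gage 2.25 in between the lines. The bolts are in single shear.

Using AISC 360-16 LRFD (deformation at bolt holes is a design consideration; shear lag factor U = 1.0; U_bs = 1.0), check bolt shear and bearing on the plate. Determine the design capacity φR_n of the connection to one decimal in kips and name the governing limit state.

Bolt shear: A_b = π(0.875)²/4 = 0.60132 in². φR_n = 0.75 × 68 × 0.60132 × 4 × 1 = 122.7 kips.
Bearing (0.25 in plate, F_u = 65 ksi): end bolts L_c = 1.375 − 0.9375/2 = 0.90625, R_n = min(1.2×0.90625×0.25×65, 2.4×0.875×0.25×65) = 17.672 kips/bolt; interior L_c = 3.375 − 0.9375 = 2.4375, R_n = 34.125 kips/bolt. φR_n = 0.75 × (2×17.672 + 2×34.125) = 77.7 kips.
Governing: min(122.7, 77.7) = 77.7 kips → bearing.

77.7 kips (bearing governs)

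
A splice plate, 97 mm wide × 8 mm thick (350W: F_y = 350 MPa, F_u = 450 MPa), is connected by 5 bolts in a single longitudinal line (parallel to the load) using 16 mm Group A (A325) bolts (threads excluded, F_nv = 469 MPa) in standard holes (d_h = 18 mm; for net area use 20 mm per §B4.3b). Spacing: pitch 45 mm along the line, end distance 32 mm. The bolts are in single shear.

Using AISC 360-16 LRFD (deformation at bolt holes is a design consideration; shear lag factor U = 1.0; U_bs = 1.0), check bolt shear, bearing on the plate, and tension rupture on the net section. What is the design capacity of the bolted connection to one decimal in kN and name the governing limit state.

Bolt shear: A_b = π(16)²/4 = 201.06 mm². φR_n = 0.75 × 469 × 201.06 × 5 × 1 = 353.6 kN.
Bearing (8 mm plate, F_u = 450 MPa): end bolts L_c = 32 − 18/2 = 23, R_n = min(1.2×23×8×450, 2.4×16×8×450) = 99.36 kN/bolt; interior L_c = 45 − 18 = 27, R_n = 116.64 kN/bolt. φR_n = 0.75 × (1×99.36 + 4×116.64) = 424.4 kN.
Tension rupture (net): A_n = (97 − 1×20)×8 = 616 mm² (U = 1.0, A_e = A_n). φR_n = 0.75 × 450 × 616 = 207.9 kN.
Governing: min(353.6, 424.4, 207.9) = 207.9 kN → net-section rupture.

207.9 kN (net-section rupture governs)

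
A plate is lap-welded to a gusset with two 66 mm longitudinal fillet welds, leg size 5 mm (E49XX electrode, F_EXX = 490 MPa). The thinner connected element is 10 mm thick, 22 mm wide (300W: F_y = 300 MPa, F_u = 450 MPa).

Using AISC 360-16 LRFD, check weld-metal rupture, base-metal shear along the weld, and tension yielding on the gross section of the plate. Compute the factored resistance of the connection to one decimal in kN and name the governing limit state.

59.4 kN (gross-section yield governs)

Weld metal: throat = 0.707×5 = 3.535 mm, L = 2×66 = 132 mm. φR_n = 0.75 × 0.6 × 490 × 3.535 × 132 = 102.9 kN.
Base metal shear (10 mm plate): yield φR_n = 1.0×0.6×300×10×132 = 237.6 kN; rupture φR_n = 0.75×0.6×450×10×132 = 267.3 kN; take 237.6 kN (yield).
Tension yield (gross): A_g = 22×10 = 220 mm². φR_n = 0.90 × 300 × 220 = 59.4 kN.
Governing: min(102.9, 237.6, 59.4) = 59.4 kN → gross-section yield.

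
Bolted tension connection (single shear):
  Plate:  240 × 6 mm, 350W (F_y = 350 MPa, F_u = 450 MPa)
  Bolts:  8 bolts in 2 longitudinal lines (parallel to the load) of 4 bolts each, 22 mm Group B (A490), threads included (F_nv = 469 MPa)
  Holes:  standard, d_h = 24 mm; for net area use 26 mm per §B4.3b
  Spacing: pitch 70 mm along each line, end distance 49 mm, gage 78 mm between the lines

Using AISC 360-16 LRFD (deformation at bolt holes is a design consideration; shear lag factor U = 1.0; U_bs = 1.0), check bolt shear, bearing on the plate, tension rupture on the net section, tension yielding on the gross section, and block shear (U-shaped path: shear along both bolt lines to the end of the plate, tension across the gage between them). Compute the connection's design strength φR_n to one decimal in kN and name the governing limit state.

Bolt shear: A_b = π(22)²/4 = 380.13 mm². φR_n = 0.75 × 469 × 380.13 × 8 × 1 = 1069.7 kN.
Bearing (6 mm plate, F_u = 450 MPa): end bolts L_c = 49 − 24/2 = 37, R_n = min(1.2×37×6×450, 2.4×22×6×450) = 119.88 kN/bolt; interior L_c = 70 − 24 = 46, R_n = 142.56 kN/bolt. φR_n = 0.75 × (2×119.88 + 6×142.56) = 821.3 kN.
Tension rupture (net): A_n = (240 − 2×26)×6 = 1128 mm² (U = 1.0, A_e = A_n). φR_n = 0.75 × 450 × 1128 = 380.7 kN.
Tension yield (gross): A_g = 240×6 = 1440 mm². φR_n = 0.90 × 350 × 1440 = 453.6 kN.
Block shear: shear path 2×[49+3×70] = 2×259 mm, A_gv = 3108, A_nv = 2×(259 − 3.5×26)×6 = 2016 mm²; tension across gage: (78 − 1×26)×6 = 312 mm². R_n = min(0.6×450×2016, 0.6×350×3108) + 1.0×450×312 = min(544.32, 652.68) + 140.4 = 684.72 kN. φR_n = 0.75 × 684.72 = 513.5 kN.
Governing: min(1069.7, 821.3, 380.7, 453.6, 513.5) = 380.7 kN → net-section rupture.

380.7 kN (net-section rupture governs)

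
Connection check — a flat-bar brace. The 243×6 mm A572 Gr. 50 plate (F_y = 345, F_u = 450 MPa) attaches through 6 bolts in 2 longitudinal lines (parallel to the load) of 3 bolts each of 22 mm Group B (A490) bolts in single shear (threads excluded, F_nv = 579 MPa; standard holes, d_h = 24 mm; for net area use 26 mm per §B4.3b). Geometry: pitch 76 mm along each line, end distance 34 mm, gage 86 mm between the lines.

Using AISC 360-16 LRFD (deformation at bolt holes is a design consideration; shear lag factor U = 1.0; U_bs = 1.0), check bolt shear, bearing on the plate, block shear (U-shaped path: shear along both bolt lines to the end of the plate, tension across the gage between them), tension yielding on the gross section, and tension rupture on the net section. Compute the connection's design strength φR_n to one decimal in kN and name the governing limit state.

Bolt shear: A_b = π(22)²/4 = 380.13 mm². φR_n = 0.75 × 579 × 380.13 × 6 × 1 = 990.4 kN.
Bearing (6 mm plate, F_u = 450 MPa): end bolts L_c = 34 − 24/2 = 22, R_n = min(1.2×22×6×450, 2.4×22×6×450) = 71.28 kN/bolt; interior L_c = 76 − 24 = 52, R_n = 142.56 kN/bolt. φR_n = 0.75 × (2×71.28 + 4×142.56) = 534.6 kN.
Block shear: shear path 2×[34+2×76] = 2×186 mm, A_gv = 2232, A_nv = 2×(186 − 2.5×26)×6 = 1452 mm²; tension across gage: (86 − 1×26)×6 = 360 mm². R_n = min(0.6×450×1452, 0.6×345×2232) + 1.0×450×360 = min(392.04, 462.02) + 162 = 554.04 kN. φR_n = 0.75 × 554.04 = 415.5 kN.
Tension yield (gross): A_g = 243×6 = 1458 mm². φR_n = 0.90 × 345 × 1458 = 452.7 kN.
Tension rupture (net): A_n = (243 − 2×26)×6 = 1146 mm² (U = 1.0, A_e = A_n). φR_n = 0.75 × 450 × 1146 = 386.8 kN.
Governing: min(990.4, 534.6, 415.5, 452.7, 386.8) = 386.8 kN → net-section rupture.

386.8 kN (net-section rupture governs)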